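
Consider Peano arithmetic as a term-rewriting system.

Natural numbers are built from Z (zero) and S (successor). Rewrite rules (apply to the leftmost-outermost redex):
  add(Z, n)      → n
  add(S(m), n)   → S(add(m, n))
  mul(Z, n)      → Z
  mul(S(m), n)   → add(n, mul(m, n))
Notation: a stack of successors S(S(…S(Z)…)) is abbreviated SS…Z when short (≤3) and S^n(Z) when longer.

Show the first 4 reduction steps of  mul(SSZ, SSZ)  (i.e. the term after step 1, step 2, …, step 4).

  start: mul(SSZ, SSZ)
  [1] add(SSZ, mul(SZ, SSZ))
  [2] S(add(SZ, mul(SZ, SSZ)))
  [3] S(S(add(Z, mul(SZ, SSZ))))
  [4] S(S(mul(SZ, SSZ)))

Answer: after 4 steps: S(S(mul(SZ, SSZ)))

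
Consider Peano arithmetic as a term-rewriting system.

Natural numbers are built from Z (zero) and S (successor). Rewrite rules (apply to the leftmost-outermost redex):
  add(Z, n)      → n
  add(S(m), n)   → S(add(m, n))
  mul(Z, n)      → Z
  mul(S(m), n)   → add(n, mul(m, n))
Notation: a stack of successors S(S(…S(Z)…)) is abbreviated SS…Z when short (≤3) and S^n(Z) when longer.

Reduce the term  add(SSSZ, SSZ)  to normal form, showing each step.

Answer: normal form = S^5(Z)  (in 4 steps)

Working:
  start: add(SSSZ, SSZ)
  step 1: S(add(SSZ, SSZ))
  step 2: S(S(add(SZ, SSZ)))
  step 3: S(S(S(add(Z, SSZ))))
  step 4: S^5(Z)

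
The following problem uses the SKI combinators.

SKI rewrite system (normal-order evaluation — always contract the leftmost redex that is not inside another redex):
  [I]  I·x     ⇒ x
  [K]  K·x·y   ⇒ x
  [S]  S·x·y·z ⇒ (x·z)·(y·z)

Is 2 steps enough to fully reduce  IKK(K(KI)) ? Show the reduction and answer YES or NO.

Answer: YES — reaches normal form K in 2 ≤ 2 steps

Reduction:
  start: IKK(K(KI))
  step 1: KK(K(KI))
  step 2: K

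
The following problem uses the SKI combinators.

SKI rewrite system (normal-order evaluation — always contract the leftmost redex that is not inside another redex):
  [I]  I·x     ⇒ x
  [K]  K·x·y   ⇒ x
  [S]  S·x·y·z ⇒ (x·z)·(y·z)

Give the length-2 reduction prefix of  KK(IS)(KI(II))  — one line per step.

Answer: after 2 steps: KI

Working:
  start: KK(IS)(KI(II))
  [1] K(KI(II))
  [2] KI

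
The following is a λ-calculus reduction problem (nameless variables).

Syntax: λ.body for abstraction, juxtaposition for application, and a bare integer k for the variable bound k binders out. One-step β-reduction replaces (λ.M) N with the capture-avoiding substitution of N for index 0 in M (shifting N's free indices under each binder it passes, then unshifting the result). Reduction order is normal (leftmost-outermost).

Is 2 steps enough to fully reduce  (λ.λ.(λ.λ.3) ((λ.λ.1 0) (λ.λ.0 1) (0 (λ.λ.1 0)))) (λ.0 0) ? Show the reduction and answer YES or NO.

Answer: YES — reaches normal form λ.λ.λ.0 0 in 2 ≤ 2 steps

Reduction:
  start: (λ.λ.(λ.λ.3) ((λ.λ.1 0) (λ.λ.0 1) (0 (λ.λ.1 0)))) (λ.0 0)
  [1] λ.(λ.λ.λ.0 0) ((λ.λ.1 0) (λ.λ.0 1) (0 (λ.λ.1 0)))
  [2] λ.λ.λ.0 0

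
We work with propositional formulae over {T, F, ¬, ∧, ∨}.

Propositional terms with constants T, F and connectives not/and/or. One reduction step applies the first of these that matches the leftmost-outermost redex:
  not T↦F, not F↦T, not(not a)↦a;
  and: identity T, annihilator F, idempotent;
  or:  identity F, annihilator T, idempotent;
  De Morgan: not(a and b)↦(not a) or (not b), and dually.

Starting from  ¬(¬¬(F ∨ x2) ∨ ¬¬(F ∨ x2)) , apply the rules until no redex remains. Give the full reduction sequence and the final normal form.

  start: ¬(¬¬(F ∨ x2) ∨ ¬¬(F ∨ x2))
  →1  ¬¬¬(F ∨ x2) ∧ ¬¬¬(F ∨ x2)
  →2  ¬¬¬(F ∨ x2)
  →3  ¬(F ∨ x2)
  →4  ¬F ∧ ¬x2
  →5  T ∧ ¬x2
  →6  ¬x2

Answer: normal form = ¬x2  (in 6 steps)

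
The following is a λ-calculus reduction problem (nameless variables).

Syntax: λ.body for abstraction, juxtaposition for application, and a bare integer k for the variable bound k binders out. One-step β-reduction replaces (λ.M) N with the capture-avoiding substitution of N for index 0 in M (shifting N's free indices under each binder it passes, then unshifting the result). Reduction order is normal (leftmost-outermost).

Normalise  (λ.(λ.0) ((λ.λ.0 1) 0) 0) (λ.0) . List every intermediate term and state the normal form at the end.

Answer: normal form = λ.0  (in 5 steps)

Working:
  start: (λ.(λ.0) ((λ.λ.0 1) 0) 0) (λ.0)
  →1  (λ.0) ((λ.λ.0 1) (λ.0)) (λ.0)
  →2  (λ.λ.0 1) (λ.0) (λ.0)
  →3  (λ.0 (λ.0)) (λ.0)
  →4  (λ.0) (λ.0)
  →5  λ.0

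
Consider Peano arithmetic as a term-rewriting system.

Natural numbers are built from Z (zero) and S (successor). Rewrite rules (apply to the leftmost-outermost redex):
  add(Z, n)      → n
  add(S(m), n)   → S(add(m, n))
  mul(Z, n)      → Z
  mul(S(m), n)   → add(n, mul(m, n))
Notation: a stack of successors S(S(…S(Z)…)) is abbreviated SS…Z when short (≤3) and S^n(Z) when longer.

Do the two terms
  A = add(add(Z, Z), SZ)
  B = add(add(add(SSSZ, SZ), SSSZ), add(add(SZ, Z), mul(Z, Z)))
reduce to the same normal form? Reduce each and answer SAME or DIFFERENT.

Answer: DIFFERENT — A ⇓ SZ, B ⇓ S^8(Z)

Working:
Term A:
  start: add(add(Z, Z), SZ)
  step 1: add(Z, SZ)
  step 2: SZ

Term B:
  start: add(add(add(SSSZ, SZ), SSSZ), add(add(SZ, Z), mul(Z, Z)))
  step 1: add(add(S(add(SSZ, SZ)), SSSZ), add(add(SZ, Z), mul(Z, Z)))
  step 2: add(S(add(add(SSZ, SZ), SSSZ)), add(add(SZ, Z), mul(Z, Z)))
  step 3: S(add(add(add(SSZ, SZ), SSSZ), add(add(SZ, Z), mul(Z, Z))))
  step 4: S(add(add(S(add(SZ, SZ)), SSSZ), add(add(SZ, Z), mul(Z, Z))))
  step 5: S(add(S(add(add(SZ, SZ), SSSZ)), add(add(SZ, Z), mul(Z, Z))))
  step 6: S(S(add(add(add(SZ, SZ), SSSZ), add(add(SZ, Z), mul(Z, Z)))))
  step 7: S(S(add(add(S(add(Z, SZ)), SSSZ), add(add(SZ, Z), mul(Z, Z)))))
  step 8: S(S(add(S(add(add(Z, SZ), SSSZ)), add(add(SZ, Z), mul(Z, Z)))))
  step 9: S(S(S(add(add(add(Z, SZ), SSSZ), add(add(SZ, Z), mul(Z, Z))))))
  step 10: S(S(S(add(add(SZ, SSSZ), add(add(SZ, Z), mul(Z, Z))))))
  step 11: S(S(S(add(S(add(Z, SSSZ)), add(add(SZ, Z), mul(Z, Z))))))
  step 12: S(S(S(S(add(add(Z, SSSZ), add(add(SZ, Z), mul(Z, Z)))))))
  step 13: S(S(S(S(add(SSSZ, add(add(SZ, Z), mul(Z, Z)))))))
  step 14: S(S(S(S(S(add(SSZ, add(add(SZ, Z), mul(Z, Z))))))))
  step 15: S(S(S(S(S(S(add(SZ, add(add(SZ, Z), mul(Z, Z)))))))))
  step 16: S(S(S(S(S(S(S(add(Z, add(add(SZ, Z), mul(Z, Z))))))))))
  step 17: S(S(S(S(S(S(S(add(add(SZ, Z), mul(Z, Z)))))))))
  step 18: S(S(S(S(S(S(S(add(S(add(Z, Z)), mul(Z, Z)))))))))
  step 19: S(S(S(S(S(S(S(S(add(add(Z, Z), mul(Z, Z))))))))))
  step 20: S(S(S(S(S(S(S(S(add(Z, mul(Z, Z))))))))))
  step 21: S(S(S(S(S(S(S(S(mul(Z, Z)))))))))
  step 22: S^8(Z)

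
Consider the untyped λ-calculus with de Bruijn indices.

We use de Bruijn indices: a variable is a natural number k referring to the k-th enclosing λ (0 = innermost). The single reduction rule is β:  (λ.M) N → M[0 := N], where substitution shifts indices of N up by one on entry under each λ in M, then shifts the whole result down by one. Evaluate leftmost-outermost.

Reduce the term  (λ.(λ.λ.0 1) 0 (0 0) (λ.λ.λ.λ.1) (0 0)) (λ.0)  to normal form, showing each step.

  start: (λ.(λ.λ.0 1) 0 (0 0) (λ.λ.λ.λ.1) (0 0)) (λ.0)
  →1  (λ.λ.0 1) (λ.0) ((λ.0) (λ.0)) (λ.λ.λ.λ.1) ((λ.0) (λ.0))
  →2  (λ.0 (λ.0)) ((λ.0) (λ.0)) (λ.λ.λ.λ.1) ((λ.0) (λ.0))
  →3  (λ.0) (λ.0) (λ.0) (λ.λ.λ.λ.1) ((λ.0) (λ.0))
  →4  (λ.0) (λ.0) (λ.λ.λ.λ.1) ((λ.0) (λ.0))
  →5  (λ.0) (λ.λ.λ.λ.1) ((λ.0) (λ.0))
  →6  (λ.λ.λ.λ.1) ((λ.0) (λ.0))
  →7  λ.λ.λ.1

Answer: normal form = λ.λ.λ.1  (in 7 steps)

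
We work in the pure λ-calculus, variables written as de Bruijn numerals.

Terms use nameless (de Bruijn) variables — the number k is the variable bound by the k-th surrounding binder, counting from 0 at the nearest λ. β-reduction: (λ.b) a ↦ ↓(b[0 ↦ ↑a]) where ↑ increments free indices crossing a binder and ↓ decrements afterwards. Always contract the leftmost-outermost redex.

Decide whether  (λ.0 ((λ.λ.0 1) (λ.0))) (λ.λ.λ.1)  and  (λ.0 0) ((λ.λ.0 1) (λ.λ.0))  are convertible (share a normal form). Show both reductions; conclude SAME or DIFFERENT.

Term A:
  start: (λ.0 ((λ.λ.0 1) (λ.0))) (λ.λ.λ.1)
  →1  (λ.λ.λ.1) ((λ.λ.0 1) (λ.0))
  →2  λ.λ.1

Term B:
  start: (λ.0 0) ((λ.λ.0 1) (λ.λ.0))
  →1  (λ.λ.0 1) (λ.λ.0) ((λ.λ.0 1) (λ.λ.0))
  →2  (λ.0 (λ.λ.0)) ((λ.λ.0 1) (λ.λ.0))
  →3  (λ.λ.0 1) (λ.λ.0) (λ.λ.0)
  →4  (λ.0 (λ.λ.0)) (λ.λ.0)
  →5  (λ.λ.0) (λ.λ.0)
  →6  λ.0

Answer: DIFFERENT — A ⇓ λ.λ.1, B ⇓ λ.0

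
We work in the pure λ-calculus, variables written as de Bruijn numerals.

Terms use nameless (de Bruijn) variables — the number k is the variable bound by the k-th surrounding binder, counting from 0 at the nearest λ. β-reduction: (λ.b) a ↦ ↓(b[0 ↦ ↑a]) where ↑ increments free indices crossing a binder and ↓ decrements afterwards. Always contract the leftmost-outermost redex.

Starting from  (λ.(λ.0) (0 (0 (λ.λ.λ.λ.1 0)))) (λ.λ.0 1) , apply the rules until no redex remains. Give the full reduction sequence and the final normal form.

Answer: normal form = λ.0 (λ.0 (λ.λ.λ.λ.1 0))  (in 4 steps)

Derivation:
  start: (λ.(λ.0) (0 (0 (λ.λ.λ.λ.1 0)))) (λ.λ.0 1)
  [1] (λ.0) ((λ.λ.0 1) ((λ.λ.0 1) (λ.λ.λ.λ.1 0)))
  [2] (λ.λ.0 1) ((λ.λ.0 1) (λ.λ.λ.λ.1 0))
  [3] λ.0 ((λ.λ.0 1) (λ.λ.λ.λ.1 0))
  [4] λ.0 (λ.0 (λ.λ.λ.λ.1 0))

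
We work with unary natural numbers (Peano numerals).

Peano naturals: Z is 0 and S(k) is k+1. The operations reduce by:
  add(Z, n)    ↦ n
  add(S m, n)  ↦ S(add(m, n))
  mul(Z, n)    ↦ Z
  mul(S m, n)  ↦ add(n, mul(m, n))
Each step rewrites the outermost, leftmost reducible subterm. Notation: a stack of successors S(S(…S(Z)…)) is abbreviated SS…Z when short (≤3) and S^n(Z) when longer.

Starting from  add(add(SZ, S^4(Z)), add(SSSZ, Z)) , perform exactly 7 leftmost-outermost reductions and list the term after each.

  start: add(add(SZ, S^4(Z)), add(SSSZ, Z))
  [1] add(S(add(Z, S^4(Z))), add(SSSZ, Z))
  [2] S(add(add(Z, S^4(Z)), add(SSSZ, Z)))
  [3] S(add(S^4(Z), add(SSSZ, Z)))
  [4] S(S(add(SSSZ, add(SSSZ, Z))))
  [5] S(S(S(add(SSZ, add(SSSZ, Z)))))
  [6] S(S(S(S(add(SZ, add(SSSZ, Z))))))
  [7] S(S(S(S(S(add(Z, add(SSSZ, Z)))))))

Answer: after 7 steps: S(S(S(S(S(add(Z, add(SSSZ, Z)))))))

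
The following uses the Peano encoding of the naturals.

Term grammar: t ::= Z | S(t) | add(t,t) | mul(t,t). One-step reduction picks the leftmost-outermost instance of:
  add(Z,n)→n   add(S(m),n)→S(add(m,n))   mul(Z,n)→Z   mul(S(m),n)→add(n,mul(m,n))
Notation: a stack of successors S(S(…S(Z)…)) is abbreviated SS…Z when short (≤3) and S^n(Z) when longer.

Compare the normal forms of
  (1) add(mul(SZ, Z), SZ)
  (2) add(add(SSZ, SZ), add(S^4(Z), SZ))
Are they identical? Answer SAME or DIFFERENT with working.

Answer: DIFFERENT — A ⇓ SZ, B ⇓ S^8(Z)

Derivation:
Term A:
  start: add(mul(SZ, Z), SZ)
  step 1: add(add(Z, mul(Z, Z)), SZ)
  step 2: add(mul(Z, Z), SZ)
  step 3: add(Z, SZ)
  step 4: SZ

Term B:
  start: add(add(SSZ, SZ), add(S^4(Z), SZ))
  step 1: add(S(add(SZ, SZ)), add(S^4(Z), SZ))
  step 2: S(add(add(SZ, SZ), add(S^4(Z), SZ)))
  step 3: S(add(S(add(Z, SZ)), add(S^4(Z), SZ)))
  step 4: S(S(add(add(Z, SZ), add(S^4(Z), SZ))))
  step 5: S(S(add(SZ, add(S^4(Z), SZ))))
  step 6: S(S(S(add(Z, add(S^4(Z), SZ)))))
  step 7: S(S(S(add(S^4(Z), SZ))))
  step 8: S(S(S(S(add(SSSZ, SZ)))))
  step 9: S(S(S(S(S(add(SSZ, SZ))))))
  step 10: S(S(S(S(S(S(add(SZ, SZ)))))))
  step 11: S(S(S(S(S(S(S(add(Z, SZ))))))))
  step 12: S^8(Z)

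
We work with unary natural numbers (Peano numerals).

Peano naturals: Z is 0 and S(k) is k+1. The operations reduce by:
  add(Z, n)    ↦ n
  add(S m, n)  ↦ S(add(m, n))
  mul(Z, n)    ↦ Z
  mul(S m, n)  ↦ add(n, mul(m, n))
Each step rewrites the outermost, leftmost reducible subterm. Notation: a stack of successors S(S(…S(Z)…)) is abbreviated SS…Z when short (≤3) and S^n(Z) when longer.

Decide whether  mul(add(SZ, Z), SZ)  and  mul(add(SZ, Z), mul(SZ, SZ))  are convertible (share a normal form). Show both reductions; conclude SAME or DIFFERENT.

Answer: SAME — A ⇓ SZ, B ⇓ SZ

Derivation:
Term A:
  start: mul(add(SZ, Z), SZ)
  step 1: mul(S(add(Z, Z)), SZ)
  step 2: add(SZ, mul(add(Z, Z), SZ))
  step 3: S(add(Z, mul(add(Z, Z), SZ)))
  step 4: S(mul(add(Z, Z), SZ))
  step 5: S(mul(Z, SZ))
  step 6: SZ

Term B:
  start: mul(add(SZ, Z), mul(SZ, SZ))
  step 1: mul(S(add(Z, Z)), mul(SZ, SZ))
  step 2: add(mul(SZ, SZ), mul(add(Z, Z), mul(SZ, SZ)))
  step 3: add(add(SZ, mul(Z, SZ)), mul(add(Z, Z), mul(SZ, SZ)))
  step 4: add(S(add(Z, mul(Z, SZ))), mul(add(Z, Z), mul(SZ, SZ)))
  step 5: S(add(add(Z, mul(Z, SZ)), mul(add(Z, Z), mul(SZ, SZ))))
  step 6: S(add(mul(Z, SZ), mul(add(Z, Z), mul(SZ, SZ))))
  step 7: S(add(Z, mul(add(Z, Z), mul(SZ, SZ))))
  step 8: S(mul(add(Z, Z), mul(SZ, SZ)))
  step 9: S(mul(Z, mul(SZ, SZ)))
  step 10: SZ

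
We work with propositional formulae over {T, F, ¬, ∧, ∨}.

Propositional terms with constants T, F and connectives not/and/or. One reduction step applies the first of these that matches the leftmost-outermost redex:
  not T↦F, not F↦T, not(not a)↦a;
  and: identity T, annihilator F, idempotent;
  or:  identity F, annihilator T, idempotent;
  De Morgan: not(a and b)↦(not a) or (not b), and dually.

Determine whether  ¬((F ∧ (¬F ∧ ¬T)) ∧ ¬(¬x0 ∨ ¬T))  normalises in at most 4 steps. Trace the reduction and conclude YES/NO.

Answer: NO — after 4 steps the term is T ∨ ¬¬(¬x0 ∨ ¬T), not yet normal

Working:
  start: ¬((F ∧ (¬F ∧ ¬T)) ∧ ¬(¬x0 ∨ ¬T))
  →1  ¬(F ∧ (¬F ∧ ¬T)) ∨ ¬¬(¬x0 ∨ ¬T)
  →2  (¬F ∨ ¬(¬F ∧ ¬T)) ∨ ¬¬(¬x0 ∨ ¬T)
  →3  (T ∨ ¬(¬F ∧ ¬T)) ∨ ¬¬(¬x0 ∨ ¬T)
  →4  T ∨ ¬¬(¬x0 ∨ ¬T)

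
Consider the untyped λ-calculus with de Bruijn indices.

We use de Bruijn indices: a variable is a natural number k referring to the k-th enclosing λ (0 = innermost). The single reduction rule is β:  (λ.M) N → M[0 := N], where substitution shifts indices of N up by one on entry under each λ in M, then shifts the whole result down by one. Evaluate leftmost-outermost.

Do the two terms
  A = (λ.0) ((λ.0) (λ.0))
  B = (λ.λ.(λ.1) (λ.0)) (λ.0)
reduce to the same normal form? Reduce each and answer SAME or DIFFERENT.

Answer: SAME — A ⇓ λ.0, B ⇓ λ.0

Derivation:
Term A:
  start: (λ.0) ((λ.0) (λ.0))
  →1  (λ.0) (λ.0)
  →2  λ.0

Term B:
  start: (λ.λ.(λ.1) (λ.0)) (λ.0)
  →1  λ.(λ.1) (λ.0)
  →2  λ.0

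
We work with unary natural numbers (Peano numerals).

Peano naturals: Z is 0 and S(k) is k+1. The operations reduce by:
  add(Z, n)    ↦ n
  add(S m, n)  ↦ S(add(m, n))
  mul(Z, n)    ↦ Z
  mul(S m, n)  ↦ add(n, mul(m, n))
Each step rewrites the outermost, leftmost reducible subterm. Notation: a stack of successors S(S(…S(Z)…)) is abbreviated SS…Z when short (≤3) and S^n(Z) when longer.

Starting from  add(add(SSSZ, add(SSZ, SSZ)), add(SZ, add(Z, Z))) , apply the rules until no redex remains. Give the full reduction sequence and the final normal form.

  start: add(add(SSSZ, add(SSZ, SSZ)), add(SZ, add(Z, Z)))
  [1] add(S(add(SSZ, add(SSZ, SSZ))), add(SZ, add(Z, Z)))
  [2] S(add(add(SSZ, add(SSZ, SSZ)), add(SZ, add(Z, Z))))
  [3] S(add(S(add(SZ, add(SSZ, SSZ))), add(SZ, add(Z, Z))))
  [4] S(S(add(add(SZ, add(SSZ, SSZ)), add(SZ, add(Z, Z)))))
  [5] S(S(add(S(add(Z, add(SSZ, SSZ))), add(SZ, add(Z, Z)))))
  [6] S(S(S(add(add(Z, add(SSZ, SSZ)), add(SZ, add(Z, Z))))))
  [7] S(S(S(add(add(SSZ, SSZ), add(SZ, add(Z, Z))))))
  [8] S(S(S(add(S(add(SZ, SSZ)), add(SZ, add(Z, Z))))))
  [9] S(S(S(S(add(add(SZ, SSZ), add(SZ, add(Z, Z)))))))
  [10] S(S(S(S(add(S(add(Z, SSZ)), add(SZ, add(Z, Z)))))))
  [11] S(S(S(S(S(add(add(Z, SSZ), add(SZ, add(Z, Z))))))))
  [12] S(S(S(S(S(add(SSZ, add(SZ, add(Z, Z))))))))
  [13] S(S(S(S(S(S(add(SZ, add(SZ, add(Z, Z)))))))))
  [14] S(S(S(S(S(S(S(add(Z, add(SZ, add(Z, Z))))))))))
  [15] S(S(S(S(S(S(S(add(SZ, add(Z, Z)))))))))
  [16] S(S(S(S(S(S(S(S(add(Z, add(Z, Z))))))))))
  [17] S(S(S(S(S(S(S(S(add(Z, Z)))))))))
  [18] S^8(Z)

Answer: normal form = S^8(Z)  (in 18 steps)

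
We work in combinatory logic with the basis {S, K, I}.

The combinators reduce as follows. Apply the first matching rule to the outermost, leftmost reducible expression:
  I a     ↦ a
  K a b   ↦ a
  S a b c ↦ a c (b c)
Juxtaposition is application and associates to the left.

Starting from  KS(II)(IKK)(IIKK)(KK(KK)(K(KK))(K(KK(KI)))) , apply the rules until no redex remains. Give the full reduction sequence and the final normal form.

  start: KS(II)(IKK)(IIKK)(KK(KK)(K(KK))(K(KK(KI))))
  [1] S(IKK)(IIKK)(KK(KK)(K(KK))(K(KK(KI))))
  [2] IKK(KK(KK)(K(KK))(K(KK(KI))))(IIKK(KK(KK)(K(KK))(K(KK(KI)))))
  [3] KK(KK(KK)(K(KK))(K(KK(KI))))(IIKK(KK(KK)(K(KK))(K(KK(KI)))))
  [4] K(IIKK(KK(KK)(K(KK))(K(KK(KI)))))
  [5] K(IKK(KK(KK)(K(KK))(K(KK(KI)))))
  [6] K(KK(KK(KK)(K(KK))(K(KK(KI)))))
  [7] KK

Answer: normal form = KK  (in 7 steps)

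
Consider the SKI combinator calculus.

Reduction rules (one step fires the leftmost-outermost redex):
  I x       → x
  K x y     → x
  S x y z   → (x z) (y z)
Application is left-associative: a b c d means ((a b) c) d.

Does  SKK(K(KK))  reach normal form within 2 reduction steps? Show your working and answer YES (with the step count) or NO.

  start: SKK(K(KK))
  →1  K(K(KK))(K(K(KK)))
  →2  K(KK)

Answer: YES — reaches normal form K(KK) in 2 ≤ 2 steps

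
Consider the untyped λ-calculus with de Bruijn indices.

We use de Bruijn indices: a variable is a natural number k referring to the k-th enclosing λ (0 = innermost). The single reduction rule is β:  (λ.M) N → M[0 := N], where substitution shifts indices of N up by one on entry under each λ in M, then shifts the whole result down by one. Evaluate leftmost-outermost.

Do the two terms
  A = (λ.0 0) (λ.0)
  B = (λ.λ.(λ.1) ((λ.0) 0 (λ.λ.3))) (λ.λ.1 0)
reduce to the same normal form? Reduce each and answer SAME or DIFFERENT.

Answer: SAME — A ⇓ λ.0, B ⇓ λ.0

Working:
Term A:
  start: (λ.0 0) (λ.0)
  →1  (λ.0) (λ.0)
  →2  λ.0

Term B:
  start: (λ.λ.(λ.1) ((λ.0) 0 (λ.λ.3))) (λ.λ.1 0)
  →1  λ.(λ.1) ((λ.0) 0 (λ.λ.λ.λ.1 0))
  →2  λ.0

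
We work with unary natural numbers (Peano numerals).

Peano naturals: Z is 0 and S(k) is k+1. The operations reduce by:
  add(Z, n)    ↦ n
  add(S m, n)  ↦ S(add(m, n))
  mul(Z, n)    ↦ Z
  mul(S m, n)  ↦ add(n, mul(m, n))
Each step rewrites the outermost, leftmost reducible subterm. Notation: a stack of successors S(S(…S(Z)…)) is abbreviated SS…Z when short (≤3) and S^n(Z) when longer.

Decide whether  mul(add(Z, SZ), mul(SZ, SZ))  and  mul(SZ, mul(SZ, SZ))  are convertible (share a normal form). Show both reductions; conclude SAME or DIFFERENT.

Term A:
  start: mul(add(Z, SZ), mul(SZ, SZ))
  step 1: mul(SZ, mul(SZ, SZ))
  step 2: add(mul(SZ, SZ), mul(Z, mul(SZ, SZ)))
  step 3: add(add(SZ, mul(Z, SZ)), mul(Z, mul(SZ, SZ)))
  step 4: add(S(add(Z, mul(Z, SZ))), mul(Z, mul(SZ, SZ)))
  step 5: S(add(add(Z, mul(Z, SZ)), mul(Z, mul(SZ, SZ))))
  step 6: S(add(mul(Z, SZ), mul(Z, mul(SZ, SZ))))
  step 7: S(add(Z, mul(Z, mul(SZ, SZ))))
  step 8: S(mul(Z, mul(SZ, SZ)))
  step 9: SZ

Term B:
  start: mul(SZ, mul(SZ, SZ))
  step 1: add(mul(SZ, SZ), mul(Z, mul(SZ, SZ)))
  step 2: add(add(SZ, mul(Z, SZ)), mul(Z, mul(SZ, SZ)))
  step 3: add(S(add(Z, mul(Z, SZ))), mul(Z, mul(SZ, SZ)))
  step 4: S(add(add(Z, mul(Z, SZ)), mul(Z, mul(SZ, SZ))))
  step 5: S(add(mul(Z, SZ), mul(Z, mul(SZ, SZ))))
  step 6: S(add(Z, mul(Z, mul(SZ, SZ))))
  step 7: S(mul(Z, mul(SZ, SZ)))
  step 8: SZ

Answer: SAME — A ⇓ SZ, B ⇓ SZ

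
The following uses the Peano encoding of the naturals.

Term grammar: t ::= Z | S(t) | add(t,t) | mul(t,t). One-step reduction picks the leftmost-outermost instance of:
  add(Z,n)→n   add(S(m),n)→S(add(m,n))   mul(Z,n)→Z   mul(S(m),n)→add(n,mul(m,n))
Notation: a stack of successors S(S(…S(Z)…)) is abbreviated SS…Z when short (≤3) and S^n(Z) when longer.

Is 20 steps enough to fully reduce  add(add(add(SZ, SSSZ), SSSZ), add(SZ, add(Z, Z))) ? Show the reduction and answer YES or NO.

  start: add(add(add(SZ, SSSZ), SSSZ), add(SZ, add(Z, Z)))
  [1] add(add(S(add(Z, SSSZ)), SSSZ), add(SZ, add(Z, Z)))
  [2] add(S(add(add(Z, SSSZ), SSSZ)), add(SZ, add(Z, Z)))
  [3] S(add(add(add(Z, SSSZ), SSSZ), add(SZ, add(Z, Z))))
  [4] S(add(add(SSSZ, SSSZ), add(SZ, add(Z, Z))))
  [5] S(add(S(add(SSZ, SSSZ)), add(SZ, add(Z, Z))))
  [6] S(S(add(add(SSZ, SSSZ), add(SZ, add(Z, Z)))))
  [7] S(S(add(S(add(SZ, SSSZ)), add(SZ, add(Z, Z)))))
  [8] S(S(S(add(add(SZ, SSSZ), add(SZ, add(Z, Z))))))
  [9] S(S(S(add(S(add(Z, SSSZ)), add(SZ, add(Z, Z))))))
  [10] S(S(S(S(add(add(Z, SSSZ), add(SZ, add(Z, Z)))))))
  [11] S(S(S(S(add(SSSZ, add(SZ, add(Z, Z)))))))
  [12] S(S(S(S(S(add(SSZ, add(SZ, add(Z, Z))))))))
  [13] S(S(S(S(S(S(add(SZ, add(SZ, add(Z, Z)))))))))
  [14] S(S(S(S(S(S(S(add(Z, add(SZ, add(Z, Z))))))))))
  [15] S(S(S(S(S(S(S(add(SZ, add(Z, Z)))))))))
  [16] S(S(S(S(S(S(S(S(add(Z, add(Z, Z))))))))))
  [17] S(S(S(S(S(S(S(S(add(Z, Z)))))))))
  [18] S^8(Z)

Answer: YES — reaches normal form S^8(Z) in 18 ≤ 20 steps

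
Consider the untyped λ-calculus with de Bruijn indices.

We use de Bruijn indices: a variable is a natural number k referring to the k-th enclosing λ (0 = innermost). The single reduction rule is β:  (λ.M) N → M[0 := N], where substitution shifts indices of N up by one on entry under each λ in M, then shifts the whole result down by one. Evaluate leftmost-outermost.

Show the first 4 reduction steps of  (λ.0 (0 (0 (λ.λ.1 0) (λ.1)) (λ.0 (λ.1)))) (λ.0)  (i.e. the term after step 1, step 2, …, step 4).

  start: (λ.0 (0 (0 (λ.λ.1 0) (λ.1)) (λ.0 (λ.1)))) (λ.0)
  →1  (λ.0) ((λ.0) ((λ.0) (λ.λ.1 0) (λ.λ.0)) (λ.0 (λ.1)))
  →2  (λ.0) ((λ.0) (λ.λ.1 0) (λ.λ.0)) (λ.0 (λ.1))
  →3  (λ.0) (λ.λ.1 0) (λ.λ.0) (λ.0 (λ.1))
  →4  (λ.λ.1 0) (λ.λ.0) (λ.0 (λ.1))

Answer: after 4 steps: (λ.λ.1 0) (λ.λ.0) (λ.0 (λ.1))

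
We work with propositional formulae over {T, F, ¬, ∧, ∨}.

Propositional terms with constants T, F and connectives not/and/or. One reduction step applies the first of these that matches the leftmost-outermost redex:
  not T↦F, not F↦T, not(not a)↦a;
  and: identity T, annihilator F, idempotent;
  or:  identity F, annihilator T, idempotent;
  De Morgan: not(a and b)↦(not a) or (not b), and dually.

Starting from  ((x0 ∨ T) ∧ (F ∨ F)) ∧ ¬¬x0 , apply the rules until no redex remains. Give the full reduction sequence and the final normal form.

  start: ((x0 ∨ T) ∧ (F ∨ F)) ∧ ¬¬x0
  →1  (T ∧ (F ∨ F)) ∧ ¬¬x0
  →2  (F ∨ F) ∧ ¬¬x0
  →3  F ∧ ¬¬x0
  →4  F

Answer: normal form = F  (in 4 steps)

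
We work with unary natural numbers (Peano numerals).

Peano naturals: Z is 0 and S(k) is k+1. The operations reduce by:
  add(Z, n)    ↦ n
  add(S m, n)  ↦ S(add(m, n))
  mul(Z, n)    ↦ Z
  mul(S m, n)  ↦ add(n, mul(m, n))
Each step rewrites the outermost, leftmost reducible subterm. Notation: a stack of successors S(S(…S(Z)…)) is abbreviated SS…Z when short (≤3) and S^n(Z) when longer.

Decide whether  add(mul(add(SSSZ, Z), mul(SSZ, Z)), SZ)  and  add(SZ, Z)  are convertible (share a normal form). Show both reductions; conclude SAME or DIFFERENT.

Term A:
  start: add(mul(add(SSSZ, Z), mul(SSZ, Z)), SZ)
  →1  add(mul(S(add(SSZ, Z)), mul(SSZ, Z)), SZ)
  →2  add(add(mul(SSZ, Z), mul(add(SSZ, Z), mul(SSZ, Z))), SZ)
  →3  add(add(add(Z, mul(SZ, Z)), mul(add(SSZ, Z), mul(SSZ, Z))), SZ)
  →4  add(add(mul(SZ, Z), mul(add(SSZ, Z), mul(SSZ, Z))), SZ)
  →5  add(add(add(Z, mul(Z, Z)), mul(add(SSZ, Z), mul(SSZ, Z))), SZ)
  →6  add(add(mul(Z, Z), mul(add(SSZ, Z), mul(SSZ, Z))), SZ)
  →7  add(add(Z, mul(add(SSZ, Z), mul(SSZ, Z))), SZ)
  →8  add(mul(add(SSZ, Z), mul(SSZ, Z)), SZ)
  →9  add(mul(S(add(SZ, Z)), mul(SSZ, Z)), SZ)
  →10  add(add(mul(SSZ, Z), mul(add(SZ, Z), mul(SSZ, Z))), SZ)
  →11  add(add(add(Z, mul(SZ, Z)), mul(add(SZ, Z), mul(SSZ, Z))), SZ)
  →12  add(add(mul(SZ, Z), mul(add(SZ, Z), mul(SSZ, Z))), SZ)
  →13  add(add(add(Z, mul(Z, Z)), mul(add(SZ, Z), mul(SSZ, Z))), SZ)
  →14  add(add(mul(Z, Z), mul(add(SZ, Z), mul(SSZ, Z))), SZ)
  →15  add(add(Z, mul(add(SZ, Z), mul(SSZ, Z))), SZ)
  →16  add(mul(add(SZ, Z), mul(SSZ, Z)), SZ)
  →17  add(mul(S(add(Z, Z)), mul(SSZ, Z)), SZ)
  →18  add(add(mul(SSZ, Z), mul(add(Z, Z), mul(SSZ, Z))), SZ)
  →19  add(add(add(Z, mul(SZ, Z)), mul(add(Z, Z), mul(SSZ, Z))), SZ)
  →20  add(add(mul(SZ, Z), mul(add(Z, Z), mul(SSZ, Z))), SZ)
  →21  add(add(add(Z, mul(Z, Z)), mul(add(Z, Z), mul(SSZ, Z))), SZ)
  →22  add(add(mul(Z, Z), mul(add(Z, Z), mul(SSZ, Z))), SZ)
  →23  add(add(Z, mul(add(Z, Z), mul(SSZ, Z))), SZ)
  →24  add(mul(add(Z, Z), mul(SSZ, Z)), SZ)
  →25  add(mul(Z, mul(SSZ, Z)), SZ)
  →26  add(Z, SZ)
  →27  SZ

Term B:
  start: add(SZ, Z)
  →1  S(add(Z, Z))
  →2  SZ

Answer: SAME — A ⇓ SZ, B ⇓ SZ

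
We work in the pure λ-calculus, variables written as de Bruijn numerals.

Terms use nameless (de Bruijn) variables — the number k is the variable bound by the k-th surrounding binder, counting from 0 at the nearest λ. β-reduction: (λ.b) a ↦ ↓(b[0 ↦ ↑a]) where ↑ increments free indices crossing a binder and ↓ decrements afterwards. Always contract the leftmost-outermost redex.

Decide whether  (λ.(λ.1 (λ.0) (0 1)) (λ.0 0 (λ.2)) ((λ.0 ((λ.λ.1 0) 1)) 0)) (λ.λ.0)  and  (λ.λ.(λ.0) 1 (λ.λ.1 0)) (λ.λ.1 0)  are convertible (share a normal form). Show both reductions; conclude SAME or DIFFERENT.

Term A:
  start: (λ.(λ.1 (λ.0) (0 1)) (λ.0 0 (λ.2)) ((λ.0 ((λ.λ.1 0) 1)) 0)) (λ.λ.0)
  [1] (λ.(λ.λ.0) (λ.0) (0 (λ.λ.0))) (λ.0 0 (λ.λ.λ.0)) ((λ.0 ((λ.λ.1 0) (λ.λ.0))) (λ.λ.0))
  [2] (λ.λ.0) (λ.0) ((λ.0 0 (λ.λ.λ.0)) (λ.λ.0)) ((λ.0 ((λ.λ.1 0) (λ.λ.0))) (λ.λ.0))
  [3] (λ.0) ((λ.0 0 (λ.λ.λ.0)) (λ.λ.0)) ((λ.0 ((λ.λ.1 0) (λ.λ.0))) (λ.λ.0))
  [4] (λ.0 0 (λ.λ.λ.0)) (λ.λ.0) ((λ.0 ((λ.λ.1 0) (λ.λ.0))) (λ.λ.0))
  [5] (λ.λ.0) (λ.λ.0) (λ.λ.λ.0) ((λ.0 ((λ.λ.1 0) (λ.λ.0))) (λ.λ.0))
  [6] (λ.0) (λ.λ.λ.0) ((λ.0 ((λ.λ.1 0) (λ.λ.0))) (λ.λ.0))
  [7] (λ.λ.λ.0) ((λ.0 ((λ.λ.1 0) (λ.λ.0))) (λ.λ.0))
  [8] λ.λ.0

Term B:
  start: (λ.λ.(λ.0) 1 (λ.λ.1 0)) (λ.λ.1 0)
  [1] λ.(λ.0) (λ.λ.1 0) (λ.λ.1 0)
  [2] λ.(λ.λ.1 0) (λ.λ.1 0)
  [3] λ.λ.(λ.λ.1 0) 0
  [4] λ.λ.λ.1 0

Answer: DIFFERENT — A ⇓ λ.λ.0, B ⇓ λ.λ.λ.1 0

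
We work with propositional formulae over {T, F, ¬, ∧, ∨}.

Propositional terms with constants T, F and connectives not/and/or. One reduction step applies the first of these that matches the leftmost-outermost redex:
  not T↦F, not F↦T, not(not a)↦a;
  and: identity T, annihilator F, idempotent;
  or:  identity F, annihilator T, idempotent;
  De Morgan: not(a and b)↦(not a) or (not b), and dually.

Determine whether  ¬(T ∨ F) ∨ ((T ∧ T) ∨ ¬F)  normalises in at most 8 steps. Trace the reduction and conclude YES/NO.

Answer: YES — reaches normal form T in 6 ≤ 8 steps

Working:
  start: ¬(T ∨ F) ∨ ((T ∧ T) ∨ ¬F)
  →1  (¬T ∧ ¬F) ∨ ((T ∧ T) ∨ ¬F)
  →2  (F ∧ ¬F) ∨ ((T ∧ T) ∨ ¬F)
  →3  F ∨ ((T ∧ T) ∨ ¬F)
  →4  (T ∧ T) ∨ ¬F
  →5  T ∨ ¬F
  →6  T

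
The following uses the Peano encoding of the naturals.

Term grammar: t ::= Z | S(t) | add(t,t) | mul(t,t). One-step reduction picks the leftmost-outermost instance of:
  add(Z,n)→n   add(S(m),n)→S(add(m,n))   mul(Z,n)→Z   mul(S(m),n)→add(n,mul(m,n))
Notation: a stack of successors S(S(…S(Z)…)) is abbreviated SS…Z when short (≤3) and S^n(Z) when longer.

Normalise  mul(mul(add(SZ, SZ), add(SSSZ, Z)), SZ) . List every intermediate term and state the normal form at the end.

  start: mul(mul(add(SZ, SZ), add(SSSZ, Z)), SZ)
  →1  mul(mul(S(add(Z, SZ)), add(SSSZ, Z)), SZ)
  →2  mul(add(add(SSSZ, Z), mul(add(Z, SZ), add(SSSZ, Z))), SZ)
  →3  mul(add(S(add(SSZ, Z)), mul(add(Z, SZ), add(SSSZ, Z))), SZ)
  →4  mul(S(add(add(SSZ, Z), mul(add(Z, SZ), add(SSSZ, Z)))), SZ)
  →5  add(SZ, mul(add(add(SSZ, Z), mul(add(Z, SZ), add(SSSZ, Z))), SZ))
  →6  S(add(Z, mul(add(add(SSZ, Z), mul(add(Z, SZ), add(SSSZ, Z))), SZ)))
  →7  S(mul(add(add(SSZ, Z), mul(add(Z, SZ), add(SSSZ, Z))), SZ))
  →8  S(mul(add(S(add(SZ, Z)), mul(add(Z, SZ), add(SSSZ, Z))), SZ))
  →9  S(mul(S(add(add(SZ, Z), mul(add(Z, SZ), add(SSSZ, Z)))), SZ))
  →10  S(add(SZ, mul(add(add(SZ, Z), mul(add(Z, SZ), add(SSSZ, Z))), SZ)))
  →11  S(S(add(Z, mul(add(add(SZ, Z), mul(add(Z, SZ), add(SSSZ, Z))), SZ))))
  →12  S(S(mul(add(add(SZ, Z), mul(add(Z, SZ), add(SSSZ, Z))), SZ)))
  →13  S(S(mul(add(S(add(Z, Z)), mul(add(Z, SZ), add(SSSZ, Z))), SZ)))
  →14  S(S(mul(S(add(add(Z, Z), mul(add(Z, SZ), add(SSSZ, Z)))), SZ)))
  →15  S(S(add(SZ, mul(add(add(Z, Z), mul(add(Z, SZ), add(SSSZ, Z))), SZ))))
  →16  S(S(S(add(Z, mul(add(add(Z, Z), mul(add(Z, SZ), add(SSSZ, Z))), SZ)))))
  →17  S(S(S(mul(add(add(Z, Z), mul(add(Z, SZ), add(SSSZ, Z))), SZ))))
  →18  S(S(S(mul(add(Z, mul(add(Z, SZ), add(SSSZ, Z))), SZ))))
  →19  S(S(S(mul(mul(add(Z, SZ), add(SSSZ, Z)), SZ))))
  →20  S(S(S(mul(mul(SZ, add(SSSZ, Z)), SZ))))
  →21  S(S(S(mul(add(add(SSSZ, Z), mul(Z, add(SSSZ, Z))), SZ))))
  →22  S(S(S(mul(add(S(add(SSZ, Z)), mul(Z, add(SSSZ, Z))), SZ))))
  →23  S(S(S(mul(S(add(add(SSZ, Z), mul(Z, add(SSSZ, Z)))), SZ))))
  →24  S(S(S(add(SZ, mul(add(add(SSZ, Z), mul(Z, add(SSSZ, Z))), SZ)))))
  →25  S(S(S(S(add(Z, mul(add(add(SSZ, Z), mul(Z, add(SSSZ, Z))), SZ))))))
  →26  S(S(S(S(mul(add(add(SSZ, Z), mul(Z, add(SSSZ, Z))), SZ)))))
  →27  S(S(S(S(mul(add(S(add(SZ, Z)), mul(Z, add(SSSZ, Z))), SZ)))))
  →28  S(S(S(S(mul(S(add(add(SZ, Z), mul(Z, add(SSSZ, Z)))), SZ)))))
  →29  S(S(S(S(add(SZ, mul(add(add(SZ, Z), mul(Z, add(SSSZ, Z))), SZ))))))
  →30  S(S(S(S(S(add(Z, mul(add(add(SZ, Z), mul(Z, add(SSSZ, Z))), SZ)))))))
  →31  S(S(S(S(S(mul(add(add(SZ, Z), mul(Z, add(SSSZ, Z))), SZ))))))
  →32  S(S(S(S(S(mul(add(S(add(Z, Z)), mul(Z, add(SSSZ, Z))), SZ))))))
  →33  S(S(S(S(S(mul(S(add(add(Z, Z), mul(Z, add(SSSZ, Z)))), SZ))))))
  →34  S(S(S(S(S(add(SZ, mul(add(add(Z, Z), mul(Z, add(SSSZ, Z))), SZ)))))))
  →35  S(S(S(S(S(S(add(Z, mul(add(add(Z, Z), mul(Z, add(SSSZ, Z))), SZ))))))))
  →36  S(S(S(S(S(S(mul(add(add(Z, Z), mul(Z, add(SSSZ, Z))), SZ)))))))
  →37  S(S(S(S(S(S(mul(add(Z, mul(Z, add(SSSZ, Z))), SZ)))))))
  →38  S(S(S(S(S(S(mul(mul(Z, add(SSSZ, Z)), SZ)))))))
  →39  S(S(S(S(S(S(mul(Z, SZ)))))))
  →40  S^6(Z)

Answer: normal form = S^6(Z)  (in 40 steps)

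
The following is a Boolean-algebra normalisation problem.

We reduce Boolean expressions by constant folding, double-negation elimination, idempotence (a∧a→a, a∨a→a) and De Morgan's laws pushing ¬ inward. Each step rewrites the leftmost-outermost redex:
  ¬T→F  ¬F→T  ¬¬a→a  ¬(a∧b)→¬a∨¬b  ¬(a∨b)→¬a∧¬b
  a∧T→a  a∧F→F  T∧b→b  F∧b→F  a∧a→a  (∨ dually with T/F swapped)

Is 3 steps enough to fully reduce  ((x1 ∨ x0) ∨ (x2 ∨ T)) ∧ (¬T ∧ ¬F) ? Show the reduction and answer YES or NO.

Answer: NO — after 3 steps the term is ¬T ∧ ¬F, not yet normal

Derivation:
  start: ((x1 ∨ x0) ∨ (x2 ∨ T)) ∧ (¬T ∧ ¬F)
  [1] ((x1 ∨ x0) ∨ T) ∧ (¬T ∧ ¬F)
  [2] T ∧ (¬T ∧ ¬F)
  [3] ¬T ∧ ¬F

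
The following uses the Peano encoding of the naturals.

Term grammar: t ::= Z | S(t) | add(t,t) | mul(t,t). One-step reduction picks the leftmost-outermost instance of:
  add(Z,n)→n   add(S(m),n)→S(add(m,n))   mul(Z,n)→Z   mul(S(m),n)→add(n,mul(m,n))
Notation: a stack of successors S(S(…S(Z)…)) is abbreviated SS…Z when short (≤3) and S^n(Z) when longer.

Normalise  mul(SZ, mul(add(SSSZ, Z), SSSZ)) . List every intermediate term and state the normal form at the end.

Answer: normal form = S^9(Z)  (in 32 steps)

Derivation:
  start: mul(SZ, mul(add(SSSZ, Z), SSSZ))
  step 1: add(mul(add(SSSZ, Z), SSSZ), mul(Z, mul(add(SSSZ, Z), SSSZ)))
  step 2: add(mul(S(add(SSZ, Z)), SSSZ), mul(Z, mul(add(SSSZ, Z), SSSZ)))
  step 3: add(add(SSSZ, mul(add(SSZ, Z), SSSZ)), mul(Z, mul(add(SSSZ, Z), SSSZ)))
  step 4: add(S(add(SSZ, mul(add(SSZ, Z), SSSZ))), mul(Z, mul(add(SSSZ, Z), SSSZ)))
  step 5: S(add(add(SSZ, mul(add(SSZ, Z), SSSZ)), mul(Z, mul(add(SSSZ, Z), SSSZ))))
  step 6: S(add(S(add(SZ, mul(add(SSZ, Z), SSSZ))), mul(Z, mul(add(SSSZ, Z), SSSZ))))
  step 7: S(S(add(add(SZ, mul(add(SSZ, Z), SSSZ)), mul(Z, mul(add(SSSZ, Z), SSSZ)))))
  step 8: S(S(add(S(add(Z, mul(add(SSZ, Z), SSSZ))), mul(Z, mul(add(SSSZ, Z), SSSZ)))))
  step 9: S(S(S(add(add(Z, mul(add(SSZ, Z), SSSZ)), mul(Z, mul(add(SSSZ, Z), SSSZ))))))
  step 10: S(S(S(add(mul(add(SSZ, Z), SSSZ), mul(Z, mul(add(SSSZ, Z), SSSZ))))))
  step 11: S(S(S(add(mul(S(add(SZ, Z)), SSSZ), mul(Z, mul(add(SSSZ, Z), SSSZ))))))
  step 12: S(S(S(add(add(SSSZ, mul(add(SZ, Z), SSSZ)), mul(Z, mul(add(SSSZ, Z), SSSZ))))))
  step 13: S(S(S(add(S(add(SSZ, mul(add(SZ, Z), SSSZ))), mul(Z, mul(add(SSSZ, Z), SSSZ))))))
  step 14: S(S(S(S(add(add(SSZ, mul(add(SZ, Z), SSSZ)), mul(Z, mul(add(SSSZ, Z), SSSZ)))))))
  step 15: S(S(S(S(add(S(add(SZ, mul(add(SZ, Z), SSSZ))), mul(Z, mul(add(SSSZ, Z), SSSZ)))))))
  step 16: S(S(S(S(S(add(add(SZ, mul(add(SZ, Z), SSSZ)), mul(Z, mul(add(SSSZ, Z), SSSZ))))))))
  step 17: S(S(S(S(S(add(S(add(Z, mul(add(SZ, Z), SSSZ))), mul(Z, mul(add(SSSZ, Z), SSSZ))))))))
  step 18: S(S(S(S(S(S(add(add(Z, mul(add(SZ, Z), SSSZ)), mul(Z, mul(add(SSSZ, Z), SSSZ)))))))))
  step 19: S(S(S(S(S(S(add(mul(add(SZ, Z), SSSZ), mul(Z, mul(add(SSSZ, Z), SSSZ)))))))))
  step 20: S(S(S(S(S(S(add(mul(S(add(Z, Z)), SSSZ), mul(Z, mul(add(SSSZ, Z), SSSZ)))))))))
  step 21: S(S(S(S(S(S(add(add(SSSZ, mul(add(Z, Z), SSSZ)), mul(Z, mul(add(SSSZ, Z), SSSZ)))))))))
  step 22: S(S(S(S(S(S(add(S(add(SSZ, mul(add(Z, Z), SSSZ))), mul(Z, mul(add(SSSZ, Z), SSSZ)))))))))
  step 23: S(S(S(S(S(S(S(add(add(SSZ, mul(add(Z, Z), SSSZ)), mul(Z, mul(add(SSSZ, Z), SSSZ))))))))))
  step 24: S(S(S(S(S(S(S(add(S(add(SZ, mul(add(Z, Z), SSSZ))), mul(Z, mul(add(SSSZ, Z), SSSZ))))))))))
  step 25: S(S(S(S(S(S(S(S(add(add(SZ, mul(add(Z, Z), SSSZ)), mul(Z, mul(add(SSSZ, Z), SSSZ)))))))))))
  step 26: S(S(S(S(S(S(S(S(add(S(add(Z, mul(add(Z, Z), SSSZ))), mul(Z, mul(add(SSSZ, Z), SSSZ)))))))))))
  step 27: S(S(S(S(S(S(S(S(S(add(add(Z, mul(add(Z, Z), SSSZ)), mul(Z, mul(add(SSSZ, Z), SSSZ))))))))))))
  step 28: S(S(S(S(S(S(S(S(S(add(mul(add(Z, Z), SSSZ), mul(Z, mul(add(SSSZ, Z), SSSZ))))))))))))
  step 29: S(S(S(S(S(S(S(S(S(add(mul(Z, SSSZ), mul(Z, mul(add(SSSZ, Z), SSSZ))))))))))))
  step 30: S(S(S(S(S(S(S(S(S(add(Z, mul(Z, mul(add(SSSZ, Z), SSSZ))))))))))))
  step 31: S(S(S(S(S(S(S(S(S(mul(Z, mul(add(SSSZ, Z), SSSZ)))))))))))
  step 32: S^9(Z)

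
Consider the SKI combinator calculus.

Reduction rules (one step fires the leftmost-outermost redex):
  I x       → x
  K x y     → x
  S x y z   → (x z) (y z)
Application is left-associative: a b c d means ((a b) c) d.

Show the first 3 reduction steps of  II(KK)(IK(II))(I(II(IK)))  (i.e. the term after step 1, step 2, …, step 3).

  start: II(KK)(IK(II))(I(II(IK)))
  [1] I(KK)(IK(II))(I(II(IK)))
  [2] KK(IK(II))(I(II(IK)))
  [3] K(I(II(IK)))

Answer: after 3 steps: K(I(II(IK)))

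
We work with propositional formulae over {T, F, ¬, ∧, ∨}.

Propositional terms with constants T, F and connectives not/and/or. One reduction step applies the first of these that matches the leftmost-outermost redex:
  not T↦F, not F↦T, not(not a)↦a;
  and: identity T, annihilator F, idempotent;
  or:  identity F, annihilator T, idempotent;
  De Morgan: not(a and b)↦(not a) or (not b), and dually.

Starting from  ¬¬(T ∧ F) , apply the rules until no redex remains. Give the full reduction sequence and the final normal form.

Answer: normal form = F  (in 2 steps)

Derivation:
  start: ¬¬(T ∧ F)
  [1] T ∧ F
  [2] F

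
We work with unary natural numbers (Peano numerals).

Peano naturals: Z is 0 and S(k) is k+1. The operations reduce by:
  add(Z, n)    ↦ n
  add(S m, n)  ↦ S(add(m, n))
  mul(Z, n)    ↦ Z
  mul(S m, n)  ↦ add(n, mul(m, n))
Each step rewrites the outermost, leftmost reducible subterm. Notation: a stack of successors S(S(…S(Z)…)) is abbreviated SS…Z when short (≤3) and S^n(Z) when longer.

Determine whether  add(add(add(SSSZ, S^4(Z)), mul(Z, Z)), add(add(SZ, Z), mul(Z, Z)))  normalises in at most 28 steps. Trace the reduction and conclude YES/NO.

  start: add(add(add(SSSZ, S^4(Z)), mul(Z, Z)), add(add(SZ, Z), mul(Z, Z)))
  [1] add(add(S(add(SSZ, S^4(Z))), mul(Z, Z)), add(add(SZ, Z), mul(Z, Z)))
  [2] add(S(add(add(SSZ, S^4(Z)), mul(Z, Z))), add(add(SZ, Z), mul(Z, Z)))
  [3] S(add(add(add(SSZ, S^4(Z)), mul(Z, Z)), add(add(SZ, Z), mul(Z, Z))))
  [4] S(add(add(S(add(SZ, S^4(Z))), mul(Z, Z)), add(add(SZ, Z), mul(Z, Z))))
  [5] S(add(S(add(add(SZ, S^4(Z)), mul(Z, Z))), add(add(SZ, Z), mul(Z, Z))))
  [6] S(S(add(add(add(SZ, S^4(Z)), mul(Z, Z)), add(add(SZ, Z), mul(Z, Z)))))
  [7] S(S(add(add(S(add(Z, S^4(Z))), mul(Z, Z)), add(add(SZ, Z), mul(Z, Z)))))
  [8] S(S(add(S(add(add(Z, S^4(Z)), mul(Z, Z))), add(add(SZ, Z), mul(Z, Z)))))
  [9] S(S(S(add(add(add(Z, S^4(Z)), mul(Z, Z)), add(add(SZ, Z), mul(Z, Z))))))
  [10] S(S(S(add(add(S^4(Z), mul(Z, Z)), add(add(SZ, Z), mul(Z, Z))))))
  [11] S(S(S(add(S(add(SSSZ, mul(Z, Z))), add(add(SZ, Z), mul(Z, Z))))))
  [12] S(S(S(S(add(add(SSSZ, mul(Z, Z)), add(add(SZ, Z), mul(Z, Z)))))))
  [13] S(S(S(S(add(S(add(SSZ, mul(Z, Z))), add(add(SZ, Z), mul(Z, Z)))))))
  [14] S(S(S(S(S(add(add(SSZ, mul(Z, Z)), add(add(SZ, Z), mul(Z, Z))))))))
  [15] S(S(S(S(S(add(S(add(SZ, mul(Z, Z))), add(add(SZ, Z), mul(Z, Z))))))))
  [16] S(S(S(S(S(S(add(add(SZ, mul(Z, Z)), add(add(SZ, Z), mul(Z, Z)))))))))
  [17] S(S(S(S(S(S(add(S(add(Z, mul(Z, Z))), add(add(SZ, Z), mul(Z, Z)))))))))
  [18] S(S(S(S(S(S(S(add(add(Z, mul(Z, Z)), add(add(SZ, Z), mul(Z, Z))))))))))
  [19] S(S(S(S(S(S(S(add(mul(Z, Z), add(add(SZ, Z), mul(Z, Z))))))))))
  [20] S(S(S(S(S(S(S(add(Z, add(add(SZ, Z), mul(Z, Z))))))))))
  [21] S(S(S(S(S(S(S(add(add(SZ, Z), mul(Z, Z)))))))))
  [22] S(S(S(S(S(S(S(add(S(add(Z, Z)), mul(Z, Z)))))))))
  [23] S(S(S(S(S(S(S(S(add(add(Z, Z), mul(Z, Z))))))))))
  [24] S(S(S(S(S(S(S(S(add(Z, mul(Z, Z))))))))))
  [25] S(S(S(S(S(S(S(S(mul(Z, Z)))))))))
  [26] S^8(Z)

Answer: YES — reaches normal form S^8(Z) in 26 ≤ 28 steps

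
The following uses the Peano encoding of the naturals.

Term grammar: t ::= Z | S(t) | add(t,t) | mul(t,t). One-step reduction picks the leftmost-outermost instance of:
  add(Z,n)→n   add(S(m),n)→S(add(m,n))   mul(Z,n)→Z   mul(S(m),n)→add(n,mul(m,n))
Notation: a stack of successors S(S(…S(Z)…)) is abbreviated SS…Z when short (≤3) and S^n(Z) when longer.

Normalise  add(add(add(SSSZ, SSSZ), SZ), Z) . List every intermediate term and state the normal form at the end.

Answer: normal form = S^7(Z)  (in 19 steps)

Working:
  start: add(add(add(SSSZ, SSSZ), SZ), Z)
  [1] add(add(S(add(SSZ, SSSZ)), SZ), Z)
  [2] add(S(add(add(SSZ, SSSZ), SZ)), Z)
  [3] S(add(add(add(SSZ, SSSZ), SZ), Z))
  [4] S(add(add(S(add(SZ, SSSZ)), SZ), Z))
  [5] S(add(S(add(add(SZ, SSSZ), SZ)), Z))
  [6] S(S(add(add(add(SZ, SSSZ), SZ), Z)))
  [7] S(S(add(add(S(add(Z, SSSZ)), SZ), Z)))
  [8] S(S(add(S(add(add(Z, SSSZ), SZ)), Z)))
  [9] S(S(S(add(add(add(Z, SSSZ), SZ), Z))))
  [10] S(S(S(add(add(SSSZ, SZ), Z))))
  [11] S(S(S(add(S(add(SSZ, SZ)), Z))))
  [12] S(S(S(S(add(add(SSZ, SZ), Z)))))
  [13] S(S(S(S(add(S(add(SZ, SZ)), Z)))))
  [14] S(S(S(S(S(add(add(SZ, SZ), Z))))))
  [15] S(S(S(S(S(add(S(add(Z, SZ)), Z))))))
  [16] S(S(S(S(S(S(add(add(Z, SZ), Z)))))))
  [17] S(S(S(S(S(S(add(SZ, Z)))))))
  [18] S(S(S(S(S(S(S(add(Z, Z))))))))
  [19] S^7(Z)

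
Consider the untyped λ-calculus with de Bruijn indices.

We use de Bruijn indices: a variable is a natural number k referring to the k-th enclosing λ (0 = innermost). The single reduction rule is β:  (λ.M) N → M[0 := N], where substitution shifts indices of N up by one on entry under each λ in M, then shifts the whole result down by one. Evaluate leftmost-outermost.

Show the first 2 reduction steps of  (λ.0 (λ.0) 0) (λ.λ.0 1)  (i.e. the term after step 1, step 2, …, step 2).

  start: (λ.0 (λ.0) 0) (λ.λ.0 1)
  step 1: (λ.λ.0 1) (λ.0) (λ.λ.0 1)
  step 2: (λ.0 (λ.0)) (λ.λ.0 1)

Answer: after 2 steps: (λ.0 (λ.0)) (λ.λ.0 1)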